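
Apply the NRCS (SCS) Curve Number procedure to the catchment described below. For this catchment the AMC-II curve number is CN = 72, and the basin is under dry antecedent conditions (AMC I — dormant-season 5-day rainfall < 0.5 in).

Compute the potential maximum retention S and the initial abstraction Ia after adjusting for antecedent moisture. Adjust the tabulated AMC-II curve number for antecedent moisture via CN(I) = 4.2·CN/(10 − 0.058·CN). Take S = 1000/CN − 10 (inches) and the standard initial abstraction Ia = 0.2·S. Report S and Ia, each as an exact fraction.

Adjust CN=72 to AMC I: 4.2·72/(10 − 0.058·72) → (1512/5) ÷ (728/125) = 675/13 ≈ 51.923
Retention S: 1000/CN − 10 with CN=51.923 → S = 250/27 ≈ 9.259 in
Ia = 0.2·(250/27) = 50/27 in ≈ 1.852 in

S = 250/27 in ≈ 9.259 in; Ia = 50/27 in ≈ 1.852 in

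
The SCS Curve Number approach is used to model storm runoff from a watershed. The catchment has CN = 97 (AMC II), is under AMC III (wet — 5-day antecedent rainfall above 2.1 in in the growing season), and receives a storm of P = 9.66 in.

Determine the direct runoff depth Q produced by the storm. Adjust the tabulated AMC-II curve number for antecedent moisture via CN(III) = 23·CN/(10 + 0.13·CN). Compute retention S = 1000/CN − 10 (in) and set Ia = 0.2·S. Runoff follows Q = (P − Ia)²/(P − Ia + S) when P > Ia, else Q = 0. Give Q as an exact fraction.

Q = 384902377443/40513956050 in ≈ 9.500 in

CN(III) from CN(II)=97: (23·97)/(10 + 0.13·97) = 223100/2261 ≈ 98.673
Retention S: 1000/CN − 10 with CN=98.673 → S = 300/2231 ≈ 0.134 in
Ia = 0.2·(300/2231) = 60/2231 in ≈ 0.027 in
Excess rainfall: 9.660 − 0.027 = 9.633 in; P > Ia so Q > 0
Runoff Q = (P−Ia)²/(P−Ia+S) = (9.633)²/(9.633+0.134) = 384902377443/40513956050 ≈ 9.500 in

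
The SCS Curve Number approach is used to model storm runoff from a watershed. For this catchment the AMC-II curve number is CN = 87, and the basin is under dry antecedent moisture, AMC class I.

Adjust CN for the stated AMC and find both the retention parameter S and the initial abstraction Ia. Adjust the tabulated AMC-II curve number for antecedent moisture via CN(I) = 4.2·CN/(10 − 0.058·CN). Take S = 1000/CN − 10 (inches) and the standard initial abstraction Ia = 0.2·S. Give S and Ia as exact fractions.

Adjust CN=87 to AMC I: 4.2·87/(10 − 0.058·87) → (1827/5) ÷ (2477/500) = 182700/2477 ≈ 73.759
Retention S: 1000/CN − 10 with CN=73.759 → S = 6500/1827 ≈ 3.558 in
Ia = 0.2S: 0.2·3.558 = 0.712 in (exactly 1300/1827)

S = 6500/1827 in ≈ 3.558 in; Ia = 1300/1827 in ≈ 0.712 in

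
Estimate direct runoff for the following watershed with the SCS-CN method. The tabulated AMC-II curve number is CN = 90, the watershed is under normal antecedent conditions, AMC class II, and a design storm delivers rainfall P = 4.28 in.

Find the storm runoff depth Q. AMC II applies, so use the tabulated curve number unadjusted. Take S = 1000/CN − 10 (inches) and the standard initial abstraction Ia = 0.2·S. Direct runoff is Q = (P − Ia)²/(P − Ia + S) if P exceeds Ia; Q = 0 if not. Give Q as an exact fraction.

AMC II — tabulated CN = 90 applies directly.
S = 1000/90 − 10 = 10/9 in ≈ 1.111 in
Ia = 0.2S: 0.2·1.111 = 0.222 in (exactly 2/9)
Since P=4.280 > Ia=0.222: effective rainfall P−Ia = 913/225 in
Runoff Q = (P−Ia)²/(P−Ia+S) = (4.058)²/(4.058+1.111) = 833569/261675 ≈ 3.186 in

Q = 833569/261675 in ≈ 3.186 in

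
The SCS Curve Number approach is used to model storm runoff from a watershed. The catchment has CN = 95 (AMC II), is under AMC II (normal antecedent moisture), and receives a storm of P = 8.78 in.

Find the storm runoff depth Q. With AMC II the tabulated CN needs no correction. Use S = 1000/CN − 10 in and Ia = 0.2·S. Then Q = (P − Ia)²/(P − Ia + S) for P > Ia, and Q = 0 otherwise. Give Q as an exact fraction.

Q = 67914081/8303950 in ≈ 8.179 in

CN(II) = 95; AMC II needs no correction.
Max retention: S = 1000/95 − 10 = 10/19 in (≈ 0.526 in)
Ia = 0.2S: 0.2·0.526 = 0.105 in (exactly 2/19)
P − Ia = 8.780 − 0.105 = 8241/950 ≈ 8.675 in (> 0, runoff occurs)
Q = (8241/950)²/((8241/950) + 10/19) = (67914081/902500)/(8741/950) = 67914081/8303950 in ≈ 8.179 in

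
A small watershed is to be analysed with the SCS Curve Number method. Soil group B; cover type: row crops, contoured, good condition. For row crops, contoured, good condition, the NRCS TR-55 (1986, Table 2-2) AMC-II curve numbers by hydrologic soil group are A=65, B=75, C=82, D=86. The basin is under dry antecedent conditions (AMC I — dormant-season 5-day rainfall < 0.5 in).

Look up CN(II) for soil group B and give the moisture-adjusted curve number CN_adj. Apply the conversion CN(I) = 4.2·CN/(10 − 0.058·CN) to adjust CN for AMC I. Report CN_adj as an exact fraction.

NRCS table: row crops, contoured, good condition, soil group B → CN(II) = 75
CN(I) from CN(II)=75: (4.2·75)/(10 − 0.058·75) = 6300/113 ≈ 55.752

CN_adj = 6300/113 ≈ 55.752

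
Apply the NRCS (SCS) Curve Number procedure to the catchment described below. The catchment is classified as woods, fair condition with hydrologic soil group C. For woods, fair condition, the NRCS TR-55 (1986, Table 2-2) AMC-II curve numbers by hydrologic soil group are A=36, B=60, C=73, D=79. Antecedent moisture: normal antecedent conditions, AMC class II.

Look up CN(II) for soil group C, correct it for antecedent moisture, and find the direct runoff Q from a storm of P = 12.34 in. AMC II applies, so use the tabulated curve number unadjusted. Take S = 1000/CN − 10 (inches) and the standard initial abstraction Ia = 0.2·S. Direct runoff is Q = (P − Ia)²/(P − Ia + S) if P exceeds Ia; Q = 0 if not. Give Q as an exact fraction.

Q = 1792760281/203819650 in ≈ 8.796 in

NRCS table: woods, fair condition, soil group C → CN(II) = 73
CN(II) = 73; AMC II needs no correction.
Max retention: S = 1000/73 − 10 = 270/73 in (≈ 3.699 in)
Initial abstraction Ia = S/5 = (270/73)/5 = 54/73 ≈ 0.740 in
Since P=12.340 > Ia=0.740: effective rainfall P−Ia = 42341/3650 in
Runoff Q = (P−Ia)²/(P−Ia+S) = (11.600)²/(11.600+3.699) = 1792760281/203819650 ≈ 8.796 in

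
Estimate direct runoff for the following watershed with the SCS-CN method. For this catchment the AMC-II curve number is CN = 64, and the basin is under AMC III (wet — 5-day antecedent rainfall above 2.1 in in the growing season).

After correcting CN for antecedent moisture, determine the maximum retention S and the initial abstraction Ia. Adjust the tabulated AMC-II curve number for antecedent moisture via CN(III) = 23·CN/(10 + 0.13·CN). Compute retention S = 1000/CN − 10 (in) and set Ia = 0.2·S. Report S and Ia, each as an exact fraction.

S = 225/92 in ≈ 2.446 in; Ia = 45/92 in ≈ 0.489 in

Adjust CN=64 to AMC III: 23·64/(10 + 0.13·64) → 1472 ÷ (458/25) = 18400/229 ≈ 80.349
S = 1000/(18400/229) − 10 = 225/92 in ≈ 2.446 in
Initial abstraction Ia = S/5 = (225/92)/5 = 45/92 ≈ 0.489 in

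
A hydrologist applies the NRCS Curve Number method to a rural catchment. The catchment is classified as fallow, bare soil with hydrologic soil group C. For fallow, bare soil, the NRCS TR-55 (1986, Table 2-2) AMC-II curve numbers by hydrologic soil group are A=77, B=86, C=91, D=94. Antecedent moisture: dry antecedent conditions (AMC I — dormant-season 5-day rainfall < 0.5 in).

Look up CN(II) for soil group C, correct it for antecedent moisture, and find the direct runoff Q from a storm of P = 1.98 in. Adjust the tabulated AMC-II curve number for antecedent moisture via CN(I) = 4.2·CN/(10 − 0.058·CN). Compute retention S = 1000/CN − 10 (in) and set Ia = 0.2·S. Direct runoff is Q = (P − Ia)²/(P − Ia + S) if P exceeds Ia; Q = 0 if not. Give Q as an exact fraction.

Q = 770017323/1306518850 in ≈ 0.589 in

NRCS table: fallow, bare soil, soil group C → CN(II) = 91
CN(I) from CN(II)=91: (4.2·91)/(10 − 0.058·91) = 63700/787 ≈ 80.940
S = 1000/(63700/787) − 10 = 1500/637 in ≈ 2.355 in
Ia = 0.2S: 0.2·2.355 = 0.471 in (exactly 300/637)
P − Ia = 1.980 − 0.471 = 48063/31850 ≈ 1.509 in (> 0, runoff occurs)
Q = (48063/31850)²/((48063/31850) + 1500/637) = (2310051969/1014422500)/(123063/31850) = 770017323/1306518850 in ≈ 0.589 in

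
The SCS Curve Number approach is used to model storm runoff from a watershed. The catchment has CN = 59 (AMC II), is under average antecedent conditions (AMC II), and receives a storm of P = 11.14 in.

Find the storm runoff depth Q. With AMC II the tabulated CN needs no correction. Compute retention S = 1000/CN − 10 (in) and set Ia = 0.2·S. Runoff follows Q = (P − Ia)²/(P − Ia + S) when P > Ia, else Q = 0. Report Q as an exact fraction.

Average conditions: CN = 59 (no AMC adjustment).
Max retention: S = 1000/59 − 10 = 410/59 in (≈ 6.949 in)
Initial abstraction Ia = S/5 = (410/59)/5 = 82/59 ≈ 1.390 in
P − Ia = 11.140 − 1.390 = 28763/2950 ≈ 9.750 in (> 0, runoff occurs)
Runoff Q = (P−Ia)²/(P−Ia+S) = (9.750)²/(9.750+6.949) = 827310169/145325850 ≈ 5.693 in

Q = 827310169/145325850 in ≈ 5.693 in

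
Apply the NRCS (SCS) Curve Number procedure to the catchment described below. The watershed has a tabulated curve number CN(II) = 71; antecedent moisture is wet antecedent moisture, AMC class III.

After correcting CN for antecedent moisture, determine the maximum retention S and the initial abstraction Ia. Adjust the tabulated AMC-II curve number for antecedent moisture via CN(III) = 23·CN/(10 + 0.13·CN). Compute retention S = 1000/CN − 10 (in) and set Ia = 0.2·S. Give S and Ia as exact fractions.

S = 2900/1633 in ≈ 1.776 in; Ia = 580/1633 in ≈ 0.355 in

Wet (AMC III): CN(III) = 23·71/(10 + 0.13·71) = 1633/(1923/100) = 163300/1923 ≈ 84.919
Max retention: S = 1000/(163300/1923) − 10 = 2900/1633 in (≈ 1.776 in)
Initial abstraction Ia = S/5 = (2900/1633)/5 = 580/1633 ≈ 0.355 in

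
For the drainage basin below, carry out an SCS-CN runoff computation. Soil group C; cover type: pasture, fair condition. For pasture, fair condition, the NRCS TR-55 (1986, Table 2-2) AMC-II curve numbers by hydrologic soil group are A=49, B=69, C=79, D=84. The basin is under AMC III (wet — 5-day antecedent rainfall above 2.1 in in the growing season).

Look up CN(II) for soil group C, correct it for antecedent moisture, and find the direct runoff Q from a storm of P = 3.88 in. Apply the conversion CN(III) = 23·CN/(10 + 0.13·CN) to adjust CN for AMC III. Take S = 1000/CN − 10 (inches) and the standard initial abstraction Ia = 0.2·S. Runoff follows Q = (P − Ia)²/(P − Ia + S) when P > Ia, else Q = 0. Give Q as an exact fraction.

Q = 27472731001/9913960825 in ≈ 2.771 in

NRCS table: pasture, fair condition, soil group C → CN(II) = 79
Wet (AMC III): CN(III) = 23·79/(10 + 0.13·79) = 1817/(2027/100) = 181700/2027 ≈ 89.640
Max retention: S = 1000/(181700/2027) − 10 = 2100/1817 in (≈ 1.156 in)
Initial abstraction Ia = S/5 = (2100/1817)/5 = 420/1817 ≈ 0.231 in
P − Ia = 3.880 − 0.231 = 165749/45425 ≈ 3.649 in (> 0, runoff occurs)
Q = (165749/45425)²/((165749/45425) + 2100/1817) = (27472731001/2063430625)/(218249/45425) = 27472731001/9913960825 in ≈ 2.771 in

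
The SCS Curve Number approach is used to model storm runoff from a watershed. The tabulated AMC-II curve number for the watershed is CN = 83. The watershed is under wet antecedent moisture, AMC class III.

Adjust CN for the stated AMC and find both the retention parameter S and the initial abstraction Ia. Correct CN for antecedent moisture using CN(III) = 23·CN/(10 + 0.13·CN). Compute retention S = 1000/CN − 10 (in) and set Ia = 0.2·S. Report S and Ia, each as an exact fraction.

S = 1700/1909 in ≈ 0.891 in; Ia = 340/1909 in ≈ 0.178 in

Adjust CN=83 to AMC III: 23·83/(10 + 0.13·83) → 1909 ÷ (2079/100) = 190900/2079 ≈ 91.823
Max retention: S = 1000/(190900/2079) − 10 = 1700/1909 in (≈ 0.891 in)
Ia = 0.2·(1700/1909) = 340/1909 in ≈ 0.178 in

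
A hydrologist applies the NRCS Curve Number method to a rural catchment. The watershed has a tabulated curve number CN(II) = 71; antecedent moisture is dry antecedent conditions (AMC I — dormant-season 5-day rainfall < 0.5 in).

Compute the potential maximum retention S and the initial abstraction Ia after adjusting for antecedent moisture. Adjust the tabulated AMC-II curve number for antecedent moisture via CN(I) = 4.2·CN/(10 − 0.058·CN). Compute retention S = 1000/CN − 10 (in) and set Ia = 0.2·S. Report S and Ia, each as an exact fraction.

S = 14500/1491 in ≈ 9.725 in; Ia = 2900/1491 in ≈ 1.945 in

Adjust CN=71 to AMC I: 4.2·71/(10 − 0.058·71) → (1491/5) ÷ (2941/500) = 149100/2941 ≈ 50.697
Retention S: 1000/CN − 10 with CN=50.697 → S = 14500/1491 ≈ 9.725 in
Ia = 0.2S: 0.2·9.725 = 1.945 in (exactly 2900/1491)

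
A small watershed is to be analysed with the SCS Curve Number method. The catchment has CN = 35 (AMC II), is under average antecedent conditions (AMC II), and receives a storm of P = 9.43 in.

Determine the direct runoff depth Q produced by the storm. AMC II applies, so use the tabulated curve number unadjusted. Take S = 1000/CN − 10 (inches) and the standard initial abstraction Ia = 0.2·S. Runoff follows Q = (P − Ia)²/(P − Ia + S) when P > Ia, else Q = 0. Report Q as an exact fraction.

Q = 16008001/11900700 in ≈ 1.345 in

Average conditions: CN = 35 (no AMC adjustment).
S = 1000/35 − 10 = 130/7 in ≈ 18.571 in
Ia = 0.2S: 0.2·18.571 = 3.714 in (exactly 26/7)
P − Ia = 9.430 − 3.714 = 4001/700 ≈ 5.716 in (> 0, runoff occurs)
Runoff Q = (P−Ia)²/(P−Ia+S) = (5.716)²/(5.716+18.571) = 16008001/11900700 ≈ 1.345 in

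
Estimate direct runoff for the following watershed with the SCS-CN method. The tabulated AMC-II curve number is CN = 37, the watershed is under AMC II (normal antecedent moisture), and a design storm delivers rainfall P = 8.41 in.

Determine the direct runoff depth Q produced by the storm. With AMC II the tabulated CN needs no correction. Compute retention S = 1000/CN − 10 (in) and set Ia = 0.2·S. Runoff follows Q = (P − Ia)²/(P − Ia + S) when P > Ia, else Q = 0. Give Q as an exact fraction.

AMC II — tabulated CN = 37 applies directly.
Retention S: 1000/CN − 10 with CN=37.000 → S = 630/37 ≈ 17.027 in
Ia = 0.2·(630/37) = 126/37 in ≈ 3.405 in
Excess rainfall: 8.410 − 3.405 = 5.005 in; P > Ia so Q > 0
Runoff Q = (P−Ia)²/(P−Ia+S) = (5.005)²/(5.005+17.027) = 342879289/301612900 ≈ 1.137 in

Q = 342879289/301612900 in ≈ 1.137 in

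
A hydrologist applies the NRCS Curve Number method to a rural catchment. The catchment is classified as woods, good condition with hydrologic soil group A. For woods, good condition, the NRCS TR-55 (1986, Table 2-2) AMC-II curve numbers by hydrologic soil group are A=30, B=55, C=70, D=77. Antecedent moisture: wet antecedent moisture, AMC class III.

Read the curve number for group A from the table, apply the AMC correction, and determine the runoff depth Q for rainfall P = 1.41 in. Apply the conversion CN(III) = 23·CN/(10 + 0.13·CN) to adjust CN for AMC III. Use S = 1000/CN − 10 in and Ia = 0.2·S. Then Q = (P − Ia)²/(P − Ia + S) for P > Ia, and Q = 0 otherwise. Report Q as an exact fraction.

NRCS table: woods, good condition, soil group A → CN(II) = 30
CN(III) from CN(II)=30: (23·30)/(10 + 0.13·30) = 6900/139 ≈ 49.640
Retention S: 1000/CN − 10 with CN=49.640 → S = 700/69 ≈ 10.145 in
Ia = 0.2·(700/69) = 140/69 in ≈ 2.029 in
P = 1.410 ≤ Ia = 2.029 in: entire storm abstracted, Q = 0.

Q = 0 in ≈ 0.000 in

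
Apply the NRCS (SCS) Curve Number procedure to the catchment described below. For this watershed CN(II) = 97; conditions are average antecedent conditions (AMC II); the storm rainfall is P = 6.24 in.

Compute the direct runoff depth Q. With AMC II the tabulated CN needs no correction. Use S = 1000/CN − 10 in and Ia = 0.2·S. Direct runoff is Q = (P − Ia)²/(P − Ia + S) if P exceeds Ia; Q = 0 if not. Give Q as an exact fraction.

AMC II — tabulated CN = 97 applies directly.
Retention S: 1000/CN − 10 with CN=97.000 → S = 30/97 ≈ 0.309 in
Initial abstraction Ia = S/5 = (30/97)/5 = 6/97 ≈ 0.062 in
Since P=6.240 > Ia=0.062: effective rainfall P−Ia = 14982/2425 in
Q: (14982/2425)² ÷ (15732/2425) = 6235009/1059725 in (≈ 5.884 in)

Q = 6235009/1059725 in ≈ 5.884 in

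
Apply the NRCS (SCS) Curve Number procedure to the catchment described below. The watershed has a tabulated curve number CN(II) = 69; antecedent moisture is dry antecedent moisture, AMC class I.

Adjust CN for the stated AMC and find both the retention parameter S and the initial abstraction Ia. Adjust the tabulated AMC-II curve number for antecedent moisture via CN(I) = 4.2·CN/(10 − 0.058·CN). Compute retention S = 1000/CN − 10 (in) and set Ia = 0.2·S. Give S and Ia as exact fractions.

S = 15500/1449 in ≈ 10.697 in; Ia = 3100/1449 in ≈ 2.139 in

CN(I) from CN(II)=69: (4.2·69)/(10 − 0.058·69) = 144900/2999 ≈ 48.316
Max retention: S = 1000/(144900/2999) − 10 = 15500/1449 in (≈ 10.697 in)
Initial abstraction Ia = S/5 = (15500/1449)/5 = 3100/1449 ≈ 2.139 in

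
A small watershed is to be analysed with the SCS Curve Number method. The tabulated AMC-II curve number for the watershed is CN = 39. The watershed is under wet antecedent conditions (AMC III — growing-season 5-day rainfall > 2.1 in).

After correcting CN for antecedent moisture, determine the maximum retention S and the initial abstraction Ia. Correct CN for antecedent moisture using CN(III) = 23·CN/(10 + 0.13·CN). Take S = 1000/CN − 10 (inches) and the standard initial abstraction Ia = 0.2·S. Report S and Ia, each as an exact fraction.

S = 6100/897 in ≈ 6.800 in; Ia = 1220/897 in ≈ 1.360 in

Adjust CN=39 to AMC III: 23·39/(10 + 0.13·39) → 897 ÷ (1507/100) = 89700/1507 ≈ 59.522
Max retention: S = 1000/(89700/1507) − 10 = 6100/897 in (≈ 6.800 in)
Ia = 0.2S: 0.2·6.800 = 1.360 in (exactly 1220/897)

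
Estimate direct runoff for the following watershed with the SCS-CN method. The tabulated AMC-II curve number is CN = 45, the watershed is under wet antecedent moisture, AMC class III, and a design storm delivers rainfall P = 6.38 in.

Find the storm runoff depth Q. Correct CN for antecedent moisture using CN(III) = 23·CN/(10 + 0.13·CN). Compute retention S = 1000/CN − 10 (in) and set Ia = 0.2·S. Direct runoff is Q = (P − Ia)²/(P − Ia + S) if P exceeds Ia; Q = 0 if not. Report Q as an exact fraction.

CN(III) from CN(II)=45: (23·45)/(10 + 0.13·45) = 20700/317 ≈ 65.300
Retention S: 1000/CN − 10 with CN=65.300 → S = 1100/207 ≈ 5.314 in
Ia = 0.2·(1100/207) = 220/207 in ≈ 1.063 in
P − Ia = 6.380 − 1.063 = 55033/10350 ≈ 5.317 in (> 0, runoff occurs)
Runoff Q = (P−Ia)²/(P−Ia+S) = (5.317)²/(5.317+5.314) = 275330099/103531050 ≈ 2.659 in

Q = 275330099/103531050 in ≈ 2.659 in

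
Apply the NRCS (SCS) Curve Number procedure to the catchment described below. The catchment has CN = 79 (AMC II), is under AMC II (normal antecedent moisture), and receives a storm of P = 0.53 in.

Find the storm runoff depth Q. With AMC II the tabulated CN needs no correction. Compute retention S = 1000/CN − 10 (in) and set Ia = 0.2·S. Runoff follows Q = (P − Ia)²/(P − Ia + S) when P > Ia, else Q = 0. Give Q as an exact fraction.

Q = 0 in ≈ 0.000 in

CN(II) = 79; AMC II needs no correction.
S = 1000/79 − 10 = 210/79 in ≈ 2.658 in
Ia = 0.2S: 0.2·2.658 = 0.532 in (exactly 42/79)
P = 0.530 ≤ Ia = 0.532 in: entire storm abstracted, Q = 0.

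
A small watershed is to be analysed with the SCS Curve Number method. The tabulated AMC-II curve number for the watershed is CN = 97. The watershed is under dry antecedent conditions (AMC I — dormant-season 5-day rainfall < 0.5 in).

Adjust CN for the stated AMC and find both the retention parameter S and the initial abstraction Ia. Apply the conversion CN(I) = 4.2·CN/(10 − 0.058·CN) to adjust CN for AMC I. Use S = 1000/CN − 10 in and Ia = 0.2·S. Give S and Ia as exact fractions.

S = 500/679 in ≈ 0.736 in; Ia = 100/679 in ≈ 0.147 in

Adjust CN=97 to AMC I: 4.2·97/(10 − 0.058·97) → (2037/5) ÷ (2187/500) = 67900/729 ≈ 93.141
Max retention: S = 1000/(67900/729) − 10 = 500/679 in (≈ 0.736 in)
Ia = 0.2S: 0.2·0.736 = 0.147 in (exactly 100/679)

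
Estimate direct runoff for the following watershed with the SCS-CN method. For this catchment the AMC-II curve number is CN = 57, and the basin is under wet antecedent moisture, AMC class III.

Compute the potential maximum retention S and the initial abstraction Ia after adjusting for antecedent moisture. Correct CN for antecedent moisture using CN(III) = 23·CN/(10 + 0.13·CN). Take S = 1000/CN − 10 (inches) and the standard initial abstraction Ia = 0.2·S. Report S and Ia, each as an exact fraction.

S = 4300/1311 in ≈ 3.280 in; Ia = 860/1311 in ≈ 0.656 in

CN(III) from CN(II)=57: (23·57)/(10 + 0.13·57) = 131100/1741 ≈ 75.302
Max retention: S = 1000/(131100/1741) − 10 = 4300/1311 in (≈ 3.280 in)
Ia = 0.2S: 0.2·3.280 = 0.656 in (exactly 860/1311)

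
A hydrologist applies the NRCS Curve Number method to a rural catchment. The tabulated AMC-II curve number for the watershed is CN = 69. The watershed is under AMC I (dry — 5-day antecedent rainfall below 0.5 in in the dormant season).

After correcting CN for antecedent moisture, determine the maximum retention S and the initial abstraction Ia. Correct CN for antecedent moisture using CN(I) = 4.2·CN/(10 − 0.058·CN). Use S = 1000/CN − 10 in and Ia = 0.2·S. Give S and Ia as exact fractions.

Dry (AMC I): CN(I) = 4.2·69/(10 − 0.058·69) = (1449/5)/(2999/500) = 144900/2999 ≈ 48.316
Max retention: S = 1000/(144900/2999) − 10 = 15500/1449 in (≈ 10.697 in)
Initial abstraction Ia = S/5 = (15500/1449)/5 = 3100/1449 ≈ 2.139 in

S = 15500/1449 in ≈ 10.697 in; Ia = 3100/1449 in ≈ 2.139 in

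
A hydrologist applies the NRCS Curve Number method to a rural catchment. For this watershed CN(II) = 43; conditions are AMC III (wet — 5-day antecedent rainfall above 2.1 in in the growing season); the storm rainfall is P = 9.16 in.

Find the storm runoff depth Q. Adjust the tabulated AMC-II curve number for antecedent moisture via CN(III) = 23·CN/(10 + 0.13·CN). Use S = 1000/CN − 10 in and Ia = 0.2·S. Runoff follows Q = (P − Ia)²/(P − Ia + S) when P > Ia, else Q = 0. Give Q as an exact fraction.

CN(III) from CN(II)=43: (23·43)/(10 + 0.13·43) = 98900/1559 ≈ 63.438
S = 1000/(98900/1559) − 10 = 5700/989 in ≈ 5.763 in
Initial abstraction Ia = S/5 = (5700/989)/5 = 1140/989 ≈ 1.153 in
P − Ia = 9.160 − 1.153 = 197981/24725 ≈ 8.007 in (> 0, runoff occurs)
Q: (197981/24725)² ÷ (340481/24725) = 39196476361/8418392725 in (≈ 4.656 in)

Q = 39196476361/8418392725 in ≈ 4.656 in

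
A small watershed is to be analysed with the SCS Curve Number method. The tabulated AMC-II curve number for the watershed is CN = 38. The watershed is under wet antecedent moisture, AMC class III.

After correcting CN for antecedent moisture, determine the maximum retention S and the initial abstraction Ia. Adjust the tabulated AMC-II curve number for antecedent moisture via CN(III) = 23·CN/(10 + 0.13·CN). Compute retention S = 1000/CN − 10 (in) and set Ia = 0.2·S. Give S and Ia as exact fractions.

S = 3100/437 in ≈ 7.094 in; Ia = 620/437 in ≈ 1.419 in

Adjust CN=38 to AMC III: 23·38/(10 + 0.13·38) → 874 ÷ (747/50) = 43700/747 ≈ 58.501
Retention S: 1000/CN − 10 with CN=58.501 → S = 3100/437 ≈ 7.094 in
Initial abstraction Ia = S/5 = (3100/437)/5 = 620/437 ≈ 1.419 in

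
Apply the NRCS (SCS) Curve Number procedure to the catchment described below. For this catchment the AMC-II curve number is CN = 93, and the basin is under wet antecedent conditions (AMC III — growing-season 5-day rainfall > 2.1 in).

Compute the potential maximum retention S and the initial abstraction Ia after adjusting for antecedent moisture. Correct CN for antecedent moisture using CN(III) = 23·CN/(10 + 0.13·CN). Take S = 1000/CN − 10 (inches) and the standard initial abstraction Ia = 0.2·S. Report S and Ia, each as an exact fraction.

CN(III) from CN(II)=93: (23·93)/(10 + 0.13·93) = 213900/2209 ≈ 96.831
S = 1000/(213900/2209) − 10 = 700/2139 in ≈ 0.327 in
Ia = 0.2S: 0.2·0.327 = 0.065 in (exactly 140/2139)

S = 700/2139 in ≈ 0.327 in; Ia = 140/2139 in ≈ 0.065 in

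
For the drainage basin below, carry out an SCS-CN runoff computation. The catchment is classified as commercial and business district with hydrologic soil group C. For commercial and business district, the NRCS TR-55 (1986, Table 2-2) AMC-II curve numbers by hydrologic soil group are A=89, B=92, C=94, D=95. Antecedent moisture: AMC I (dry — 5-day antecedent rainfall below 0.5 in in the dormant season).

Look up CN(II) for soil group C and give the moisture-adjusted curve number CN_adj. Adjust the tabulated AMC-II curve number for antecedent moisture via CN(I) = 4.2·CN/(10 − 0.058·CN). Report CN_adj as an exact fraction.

NRCS table: commercial and business district, soil group C → CN(II) = 94
Dry (AMC I): CN(I) = 4.2·94/(10 − 0.058·94) = (1974/5)/(1137/250) = 32900/379 ≈ 86.807

CN_adj = 32900/379 ≈ 86.807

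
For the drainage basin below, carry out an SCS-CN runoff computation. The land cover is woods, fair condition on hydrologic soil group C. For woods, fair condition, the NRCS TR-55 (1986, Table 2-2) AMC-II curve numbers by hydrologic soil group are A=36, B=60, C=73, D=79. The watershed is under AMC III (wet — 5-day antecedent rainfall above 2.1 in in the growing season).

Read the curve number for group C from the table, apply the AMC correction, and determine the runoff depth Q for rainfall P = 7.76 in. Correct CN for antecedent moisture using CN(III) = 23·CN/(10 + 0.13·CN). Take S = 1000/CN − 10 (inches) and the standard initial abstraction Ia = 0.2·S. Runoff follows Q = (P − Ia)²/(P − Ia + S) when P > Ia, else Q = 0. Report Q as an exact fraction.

Q = 48742537538/7969499425 in ≈ 6.116 in

NRCS table: woods, fair condition, soil group C → CN(II) = 73
CN(III) from CN(II)=73: (23·73)/(10 + 0.13·73) = 167900/1949 ≈ 86.147
S = 1000/(167900/1949) − 10 = 2700/1679 in ≈ 1.608 in
Ia = 0.2S: 0.2·1.608 = 0.322 in (exactly 540/1679)
P − Ia = 7.760 − 0.322 = 312226/41975 ≈ 7.438 in (> 0, runoff occurs)
Q: (312226/41975)² ÷ (379726/41975) = 48742537538/7969499425 in (≈ 6.116 in)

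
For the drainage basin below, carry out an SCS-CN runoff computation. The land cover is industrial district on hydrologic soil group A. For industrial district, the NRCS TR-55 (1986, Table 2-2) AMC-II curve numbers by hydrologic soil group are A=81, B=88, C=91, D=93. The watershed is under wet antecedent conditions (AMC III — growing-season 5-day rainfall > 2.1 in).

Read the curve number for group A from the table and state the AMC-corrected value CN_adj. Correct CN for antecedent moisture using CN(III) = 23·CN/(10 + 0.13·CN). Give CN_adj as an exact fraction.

CN_adj = 186300/2053 ≈ 90.745

NRCS table: industrial district, soil group A → CN(II) = 81
Wet (AMC III): CN(III) = 23·81/(10 + 0.13·81) = 1863/(2053/100) = 186300/2053 ≈ 90.745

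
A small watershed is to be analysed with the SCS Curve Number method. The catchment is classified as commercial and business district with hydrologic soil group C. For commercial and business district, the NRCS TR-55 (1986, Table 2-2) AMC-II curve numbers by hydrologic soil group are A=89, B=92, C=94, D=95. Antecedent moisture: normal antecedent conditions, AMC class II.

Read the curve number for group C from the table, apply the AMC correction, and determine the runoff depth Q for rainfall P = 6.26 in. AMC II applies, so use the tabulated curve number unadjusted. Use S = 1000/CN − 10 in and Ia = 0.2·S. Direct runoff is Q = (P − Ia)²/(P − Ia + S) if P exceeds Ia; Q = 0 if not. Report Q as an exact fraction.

Q = 207676921/37390850 in ≈ 5.554 in

NRCS table: commercial and business district, soil group C → CN(II) = 94
CN(II) = 94; AMC II needs no correction.
S = 1000/94 − 10 = 30/47 in ≈ 0.638 in
Ia = 0.2·(30/47) = 6/47 in ≈ 0.128 in
P − Ia = 6.260 − 0.128 = 14411/2350 ≈ 6.132 in (> 0, runoff occurs)
Q: (14411/2350)² ÷ (15911/2350) = 207676921/37390850 in (≈ 5.554 in)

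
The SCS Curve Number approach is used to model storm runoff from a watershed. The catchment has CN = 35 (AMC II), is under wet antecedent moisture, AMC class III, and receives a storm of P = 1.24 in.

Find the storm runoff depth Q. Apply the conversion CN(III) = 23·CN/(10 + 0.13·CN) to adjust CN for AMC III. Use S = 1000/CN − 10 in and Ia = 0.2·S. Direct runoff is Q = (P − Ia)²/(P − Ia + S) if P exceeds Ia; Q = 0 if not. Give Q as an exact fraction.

Q = 0 in ≈ 0.000 in

CN(III) from CN(II)=35: (23·35)/(10 + 0.13·35) = 16100/291 ≈ 55.326
S = 1000/(16100/291) − 10 = 1300/161 in ≈ 8.075 in
Ia = 0.2S: 0.2·8.075 = 1.615 in (exactly 260/161)
P = 1.240 ≤ Ia = 1.615 in: entire storm abstracted, Q = 0.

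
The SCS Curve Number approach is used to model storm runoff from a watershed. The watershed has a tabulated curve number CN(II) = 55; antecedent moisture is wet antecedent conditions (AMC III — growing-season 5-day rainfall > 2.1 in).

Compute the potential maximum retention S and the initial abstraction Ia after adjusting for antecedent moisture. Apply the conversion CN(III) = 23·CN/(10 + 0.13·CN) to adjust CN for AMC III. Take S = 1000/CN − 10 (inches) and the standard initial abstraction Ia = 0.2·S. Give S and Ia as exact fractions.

Adjust CN=55 to AMC III: 23·55/(10 + 0.13·55) → 1265 ÷ (343/20) = 25300/343 ≈ 73.761
Max retention: S = 1000/(25300/343) − 10 = 900/253 in (≈ 3.557 in)
Ia = 0.2·(900/253) = 180/253 in ≈ 0.711 in

S = 900/253 in ≈ 3.557 in; Ia = 180/253 in ≈ 0.711 in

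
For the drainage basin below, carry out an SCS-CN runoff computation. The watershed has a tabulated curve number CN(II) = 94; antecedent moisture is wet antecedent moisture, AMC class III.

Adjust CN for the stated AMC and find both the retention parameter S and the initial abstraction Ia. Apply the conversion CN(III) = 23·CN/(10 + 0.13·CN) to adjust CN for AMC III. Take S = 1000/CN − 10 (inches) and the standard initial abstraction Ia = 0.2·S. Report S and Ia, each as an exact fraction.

S = 300/1081 in ≈ 0.278 in; Ia = 60/1081 in ≈ 0.056 in

Wet (AMC III): CN(III) = 23·94/(10 + 0.13·94) = 2162/(1111/50) = 108100/1111 ≈ 97.300
Max retention: S = 1000/(108100/1111) − 10 = 300/1081 in (≈ 0.278 in)
Ia = 0.2·(300/1081) = 60/1081 in ≈ 0.056 in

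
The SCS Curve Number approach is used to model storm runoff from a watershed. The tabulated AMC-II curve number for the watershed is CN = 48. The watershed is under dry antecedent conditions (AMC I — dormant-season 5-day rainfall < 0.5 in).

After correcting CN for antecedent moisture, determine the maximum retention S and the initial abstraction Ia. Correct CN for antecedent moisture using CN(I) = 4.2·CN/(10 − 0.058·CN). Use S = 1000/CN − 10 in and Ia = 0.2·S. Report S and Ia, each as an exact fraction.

S = 1625/63 in ≈ 25.794 in; Ia = 325/63 in ≈ 5.159 in

CN(I) from CN(II)=48: (4.2·48)/(10 − 0.058·48) = 12600/451 ≈ 27.938
S = 1000/(12600/451) − 10 = 1625/63 in ≈ 25.794 in
Ia = 0.2S: 0.2·25.794 = 5.159 in (exactly 325/63)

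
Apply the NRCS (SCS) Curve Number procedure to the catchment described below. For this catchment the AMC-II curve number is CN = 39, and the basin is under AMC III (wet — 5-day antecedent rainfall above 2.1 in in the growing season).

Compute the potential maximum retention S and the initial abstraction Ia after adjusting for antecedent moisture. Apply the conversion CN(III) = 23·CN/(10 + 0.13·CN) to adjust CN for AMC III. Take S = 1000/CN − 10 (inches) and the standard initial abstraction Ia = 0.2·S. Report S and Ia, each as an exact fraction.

S = 6100/897 in ≈ 6.800 in; Ia = 1220/897 in ≈ 1.360 in

CN(III) from CN(II)=39: (23·39)/(10 + 0.13·39) = 89700/1507 ≈ 59.522
S = 1000/(89700/1507) − 10 = 6100/897 in ≈ 6.800 in
Ia = 0.2S: 0.2·6.800 = 1.360 in (exactly 1220/897)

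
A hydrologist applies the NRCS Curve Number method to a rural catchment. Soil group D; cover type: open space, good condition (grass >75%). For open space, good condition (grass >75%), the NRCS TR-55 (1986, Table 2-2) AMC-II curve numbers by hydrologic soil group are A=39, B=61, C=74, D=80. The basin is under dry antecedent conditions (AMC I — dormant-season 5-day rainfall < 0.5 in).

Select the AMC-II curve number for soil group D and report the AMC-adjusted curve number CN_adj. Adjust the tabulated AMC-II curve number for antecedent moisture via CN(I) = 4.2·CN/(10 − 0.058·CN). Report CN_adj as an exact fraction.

NRCS table: open space, good condition (grass >75%), soil group D → CN(II) = 80
Adjust CN=80 to AMC I: 4.2·80/(10 − 0.058·80) → 336 ÷ (134/25) = 4200/67 ≈ 62.687

CN_adj = 4200/67 ≈ 62.687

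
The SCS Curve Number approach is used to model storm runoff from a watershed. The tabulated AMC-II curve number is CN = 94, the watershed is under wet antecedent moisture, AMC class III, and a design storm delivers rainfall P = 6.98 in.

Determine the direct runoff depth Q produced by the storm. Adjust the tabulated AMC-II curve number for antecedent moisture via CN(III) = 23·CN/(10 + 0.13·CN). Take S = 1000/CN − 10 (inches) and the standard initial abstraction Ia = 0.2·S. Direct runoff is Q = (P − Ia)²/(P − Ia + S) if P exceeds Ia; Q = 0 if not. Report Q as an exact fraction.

Wet (AMC III): CN(III) = 23·94/(10 + 0.13·94) = 2162/(1111/50) = 108100/1111 ≈ 97.300
Max retention: S = 1000/(108100/1111) − 10 = 300/1081 in (≈ 0.278 in)
Initial abstraction Ia = S/5 = (300/1081)/5 = 60/1081 ≈ 0.056 in
Since P=6.980 > Ia=0.056: effective rainfall P−Ia = 374269/54050 in
Runoff Q = (P−Ia)²/(P−Ia+S) = (6.924)²/(6.924+0.278) = 140077284361/21039989450 ≈ 6.658 in

Q = 140077284361/21039989450 in ≈ 6.658 in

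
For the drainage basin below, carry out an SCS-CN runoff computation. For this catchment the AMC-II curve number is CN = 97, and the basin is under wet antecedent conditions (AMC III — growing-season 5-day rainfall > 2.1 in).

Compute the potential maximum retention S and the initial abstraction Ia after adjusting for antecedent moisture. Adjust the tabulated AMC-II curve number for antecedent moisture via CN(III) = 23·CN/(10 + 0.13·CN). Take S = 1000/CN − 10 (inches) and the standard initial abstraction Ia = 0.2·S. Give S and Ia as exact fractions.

S = 300/2231 in ≈ 0.134 in; Ia = 60/2231 in ≈ 0.027 in

Adjust CN=97 to AMC III: 23·97/(10 + 0.13·97) → 2231 ÷ (2261/100) = 223100/2261 ≈ 98.673
S = 1000/(223100/2261) − 10 = 300/2231 in ≈ 0.134 in
Ia = 0.2S: 0.2·0.134 = 0.027 in (exactly 60/2231)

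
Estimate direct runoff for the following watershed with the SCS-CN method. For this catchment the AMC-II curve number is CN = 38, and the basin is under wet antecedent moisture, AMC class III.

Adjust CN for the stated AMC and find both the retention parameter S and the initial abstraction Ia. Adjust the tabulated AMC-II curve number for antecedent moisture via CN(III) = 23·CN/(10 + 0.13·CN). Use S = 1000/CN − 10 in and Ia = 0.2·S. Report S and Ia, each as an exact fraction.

Wet (AMC III): CN(III) = 23·38/(10 + 0.13·38) = 874/(747/50) = 43700/747 ≈ 58.501
S = 1000/(43700/747) − 10 = 3100/437 in ≈ 7.094 in
Initial abstraction Ia = S/5 = (3100/437)/5 = 620/437 ≈ 1.419 in

S = 3100/437 in ≈ 7.094 in; Ia = 620/437 in ≈ 1.419 in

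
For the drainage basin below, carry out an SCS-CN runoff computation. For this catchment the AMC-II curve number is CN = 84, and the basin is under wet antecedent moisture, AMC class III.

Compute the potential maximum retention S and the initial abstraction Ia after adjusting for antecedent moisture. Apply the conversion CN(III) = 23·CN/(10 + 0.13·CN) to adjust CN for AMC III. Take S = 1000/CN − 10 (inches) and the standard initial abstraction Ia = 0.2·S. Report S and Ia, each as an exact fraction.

Wet (AMC III): CN(III) = 23·84/(10 + 0.13·84) = 1932/(523/25) = 48300/523 ≈ 92.352
S = 1000/(48300/523) − 10 = 400/483 in ≈ 0.828 in
Initial abstraction Ia = S/5 = (400/483)/5 = 80/483 ≈ 0.166 in

S = 400/483 in ≈ 0.828 in; Ia = 80/483 in ≈ 0.166 in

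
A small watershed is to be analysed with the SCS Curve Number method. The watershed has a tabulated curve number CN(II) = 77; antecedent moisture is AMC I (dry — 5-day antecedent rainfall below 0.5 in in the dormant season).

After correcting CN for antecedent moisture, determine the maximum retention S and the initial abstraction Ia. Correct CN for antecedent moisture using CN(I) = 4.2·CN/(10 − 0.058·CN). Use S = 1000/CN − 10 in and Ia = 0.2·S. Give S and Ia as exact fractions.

CN(I) from CN(II)=77: (4.2·77)/(10 − 0.058·77) = 161700/2767 ≈ 58.439
Retention S: 1000/CN − 10 with CN=58.439 → S = 11500/1617 ≈ 7.112 in
Ia = 0.2S: 0.2·7.112 = 1.422 in (exactly 2300/1617)

S = 11500/1617 in ≈ 7.112 in; Ia = 2300/1617 in ≈ 1.422 in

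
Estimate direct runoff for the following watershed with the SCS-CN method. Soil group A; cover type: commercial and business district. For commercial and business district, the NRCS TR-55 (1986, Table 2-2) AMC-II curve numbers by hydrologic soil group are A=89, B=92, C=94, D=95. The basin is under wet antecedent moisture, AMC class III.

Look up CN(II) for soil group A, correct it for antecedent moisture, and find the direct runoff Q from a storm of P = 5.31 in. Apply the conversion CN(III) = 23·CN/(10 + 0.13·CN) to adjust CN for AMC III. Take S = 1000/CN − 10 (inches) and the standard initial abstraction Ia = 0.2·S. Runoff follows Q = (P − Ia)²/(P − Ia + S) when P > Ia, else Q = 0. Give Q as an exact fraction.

Q = 1134133411849/240513697900 in ≈ 4.715 in

NRCS table: commercial and business district, soil group A → CN(II) = 89
Adjust CN=89 to AMC III: 23·89/(10 + 0.13·89) → 2047 ÷ (2157/100) = 204700/2157 ≈ 94.900
Max retention: S = 1000/(204700/2157) − 10 = 1100/2047 in (≈ 0.537 in)
Ia = 0.2·(1100/2047) = 220/2047 in ≈ 0.107 in
P − Ia = 5.310 − 0.107 = 1064957/204700 ≈ 5.203 in (> 0, runoff occurs)
Q: (1064957/204700)² ÷ (1174957/204700) = 1134133411849/240513697900 in (≈ 4.715 in)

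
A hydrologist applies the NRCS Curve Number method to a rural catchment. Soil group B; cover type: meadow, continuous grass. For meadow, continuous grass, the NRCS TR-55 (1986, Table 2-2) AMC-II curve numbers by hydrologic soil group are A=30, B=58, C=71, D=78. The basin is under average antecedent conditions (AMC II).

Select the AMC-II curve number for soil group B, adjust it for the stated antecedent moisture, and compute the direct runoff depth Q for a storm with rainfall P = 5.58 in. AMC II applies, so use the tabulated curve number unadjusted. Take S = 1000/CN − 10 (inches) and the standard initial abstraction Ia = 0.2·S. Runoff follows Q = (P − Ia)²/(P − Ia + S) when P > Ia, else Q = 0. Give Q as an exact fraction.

NRCS table: meadow, continuous grass, soil group B → CN(II) = 58
AMC II — tabulated CN = 58 applies directly.
S = 1000/58 − 10 = 210/29 in ≈ 7.241 in
Initial abstraction Ia = S/5 = (210/29)/5 = 42/29 ≈ 1.448 in
Excess rainfall: 5.580 − 1.448 = 4.132 in; P > Ia so Q > 0
Runoff Q = (P−Ia)²/(P−Ia+S) = (4.132)²/(4.132+7.241) = 11964027/7970650 ≈ 1.501 in

Q = 11964027/7970650 in ≈ 1.501 in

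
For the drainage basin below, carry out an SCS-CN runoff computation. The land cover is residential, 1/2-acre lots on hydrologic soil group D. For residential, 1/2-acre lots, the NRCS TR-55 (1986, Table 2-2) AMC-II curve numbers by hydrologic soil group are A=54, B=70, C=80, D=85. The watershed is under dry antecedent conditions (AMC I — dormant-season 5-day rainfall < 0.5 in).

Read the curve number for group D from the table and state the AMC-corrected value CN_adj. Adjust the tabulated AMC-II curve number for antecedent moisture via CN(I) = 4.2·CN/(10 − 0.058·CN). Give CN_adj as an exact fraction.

NRCS table: residential, 1/2-acre lots, soil group D → CN(II) = 85
Dry (AMC I): CN(I) = 4.2·85/(10 − 0.058·85) = 357/(507/100) = 11900/169 ≈ 70.414

CN_adj = 11900/169 ≈ 70.414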